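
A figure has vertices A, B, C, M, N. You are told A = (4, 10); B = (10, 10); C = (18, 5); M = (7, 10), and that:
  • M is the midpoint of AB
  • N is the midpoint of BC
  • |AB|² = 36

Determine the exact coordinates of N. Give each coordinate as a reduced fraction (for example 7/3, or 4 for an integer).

N = (14, 15/2)

1. N_x = 14  [2·N = B+C = (10, 10)+(18, 5)]
2. N_y = 15/2  [2·N = B+C = (10, 10)+(18, 5)]
   so N = (14, 15/2)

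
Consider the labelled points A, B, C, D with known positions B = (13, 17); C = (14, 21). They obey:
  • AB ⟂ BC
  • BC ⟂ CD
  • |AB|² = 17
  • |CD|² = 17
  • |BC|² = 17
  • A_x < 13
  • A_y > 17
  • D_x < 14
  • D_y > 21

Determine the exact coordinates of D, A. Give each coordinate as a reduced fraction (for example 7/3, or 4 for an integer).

D = (10, 22)
A = (9, 18)

1. D_x = 10  [[BC ⟂ CD ⇒ 1x+4y-98=0] ∩ [|D−(14, 21)|²=17]]
2. D_y = 22  [[BC ⟂ CD ⇒ 1x+4y-98=0] ∩ [|D−(14, 21)|²=17]]
   so D = (10, 22)
3. A_x = 9  [[AB ⟂ BC ⇒ -1x-4y+81=0] ∩ [|A−(13, 17)|²=17]]
4. A_y = 18  [[AB ⟂ BC ⇒ -1x-4y+81=0] ∩ [|A−(13, 17)|²=17]]
   so A = (9, 18)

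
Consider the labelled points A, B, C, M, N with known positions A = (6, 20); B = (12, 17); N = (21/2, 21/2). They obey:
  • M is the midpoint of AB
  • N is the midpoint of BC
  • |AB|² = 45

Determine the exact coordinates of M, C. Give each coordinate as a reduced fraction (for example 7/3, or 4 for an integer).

M = (9, 37/2)
C = (9, 4)

1. M_x = 9  [2·M = A+B = (6, 20)+(12, 17)]
2. M_y = 37/2  [2·M = A+B = (6, 20)+(12, 17)]
   so M = (9, 37/2)
3. C_x = 9  [C = 2·N−B = 2·(21/2, 21/2)−(12, 17)]
4. C_y = 4  [C = 2·N−B = 2·(21/2, 21/2)−(12, 17)]
   so C = (9, 4)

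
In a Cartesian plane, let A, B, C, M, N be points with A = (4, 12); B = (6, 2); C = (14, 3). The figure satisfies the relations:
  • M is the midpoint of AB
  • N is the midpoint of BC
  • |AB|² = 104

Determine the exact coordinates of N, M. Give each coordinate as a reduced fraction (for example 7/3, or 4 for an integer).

N = (10, 5/2)
M = (5, 7)

1. M_x = 5  [2·M = A+B = (4, 12)+(6, 2)]
2. M_y = 7  [2·M = A+B = (4, 12)+(6, 2)]
   so M = (5, 7)
3. N_x = 10  [2·N = B+C = (6, 2)+(14, 3)]
4. N_y = 5/2  [2·N = B+C = (6, 2)+(14, 3)]
   so N = (10, 5/2)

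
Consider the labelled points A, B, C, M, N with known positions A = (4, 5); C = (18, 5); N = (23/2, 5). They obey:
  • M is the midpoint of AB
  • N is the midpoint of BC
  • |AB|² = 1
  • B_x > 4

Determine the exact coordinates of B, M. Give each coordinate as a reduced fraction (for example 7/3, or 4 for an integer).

1. B_x = 5  [B = 2·N−C = 2·(23/2, 5)−(18, 5)]
2. B_y = 5  [B = 2·N−C = 2·(23/2, 5)−(18, 5)]
   so B = (5, 5)
3. M_x = 9/2  [2·M = A+B = (4, 5)+(5, 5)]
4. M_y = 5  [2·M = A+B = (4, 5)+(5, 5)]
   so M = (9/2, 5)

B = (5, 5)
M = (9/2, 5)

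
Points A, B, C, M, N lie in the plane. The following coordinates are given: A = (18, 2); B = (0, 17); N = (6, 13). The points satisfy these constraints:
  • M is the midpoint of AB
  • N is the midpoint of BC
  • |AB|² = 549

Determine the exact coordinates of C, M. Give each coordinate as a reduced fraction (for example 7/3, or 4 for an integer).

C = (12, 9)
M = (9, 19/2)

1. M_x = 9  [2·M = A+B = (18, 2)+(0, 17)]
2. M_y = 19/2  [2·M = A+B = (18, 2)+(0, 17)]
   so M = (9, 19/2)
3. C_x = 12  [C = 2·N−B = 2·(6, 13)−(0, 17)]
4. C_y = 9  [C = 2·N−B = 2·(6, 13)−(0, 17)]
   so C = (12, 9)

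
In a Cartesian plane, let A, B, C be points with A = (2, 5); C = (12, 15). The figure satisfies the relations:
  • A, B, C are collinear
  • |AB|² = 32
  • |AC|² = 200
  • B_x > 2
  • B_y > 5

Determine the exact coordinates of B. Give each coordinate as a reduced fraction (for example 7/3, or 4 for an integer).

1. B_x = 6  [[A, B, C are collinear ⇒ 10x-10y+30=0] ∩ [|B−(2, 5)|²=32]]
2. B_y = 9  [[A, B, C are collinear ⇒ 10x-10y+30=0] ∩ [|B−(2, 5)|²=32]]
   so B = (6, 9)

B = (6, 9)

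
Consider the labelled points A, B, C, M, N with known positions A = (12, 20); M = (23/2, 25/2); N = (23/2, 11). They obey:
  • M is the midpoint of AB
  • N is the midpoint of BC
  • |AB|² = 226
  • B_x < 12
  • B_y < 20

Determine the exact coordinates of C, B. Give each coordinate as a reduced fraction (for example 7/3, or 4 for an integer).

C = (12, 17)
B = (11, 5)

1. B_x = 11  [B = 2·M−A = 2·(23/2, 25/2)−(12, 20)]
2. B_y = 5  [B = 2·M−A = 2·(23/2, 25/2)−(12, 20)]
   so B = (11, 5)
3. C_x = 12  [C = 2·N−B = 2·(23/2, 11)−(11, 5)]
4. C_y = 17  [C = 2·N−B = 2·(23/2, 11)−(11, 5)]
   so C = (12, 17)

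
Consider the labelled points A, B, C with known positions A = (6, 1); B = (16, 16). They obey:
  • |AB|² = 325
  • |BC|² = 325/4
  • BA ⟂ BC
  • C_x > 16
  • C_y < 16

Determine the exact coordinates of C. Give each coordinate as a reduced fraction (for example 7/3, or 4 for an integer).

C = (47/2, 11)

1. C_x = 47/2  [[BA ⟂ BC ⇒ -10x-15y+400=0] ∩ [|C−(16, 16)|²=325/4]]
2. C_y = 11  [[BA ⟂ BC ⇒ -10x-15y+400=0] ∩ [|C−(16, 16)|²=325/4]]
   so C = (47/2, 11)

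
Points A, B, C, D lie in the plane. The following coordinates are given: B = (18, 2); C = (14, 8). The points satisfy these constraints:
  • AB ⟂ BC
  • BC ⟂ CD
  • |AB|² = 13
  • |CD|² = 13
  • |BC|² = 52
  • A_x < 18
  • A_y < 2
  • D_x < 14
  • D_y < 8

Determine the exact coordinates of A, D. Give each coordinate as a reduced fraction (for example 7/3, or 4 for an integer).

A = (15, 0)
D = (11, 6)

1. A_x = 15  [[AB ⟂ BC ⇒ 4x-6y-60=0] ∩ [|A−(18, 2)|²=13]]
2. A_y = 0  [[AB ⟂ BC ⇒ 4x-6y-60=0] ∩ [|A−(18, 2)|²=13]]
   so A = (15, 0)
3. D_x = 11  [[BC ⟂ CD ⇒ -4x+6y+8=0] ∩ [|D−(14, 8)|²=13]]
4. D_y = 6  [[BC ⟂ CD ⇒ -4x+6y+8=0] ∩ [|D−(14, 8)|²=13]]
   so D = (11, 6)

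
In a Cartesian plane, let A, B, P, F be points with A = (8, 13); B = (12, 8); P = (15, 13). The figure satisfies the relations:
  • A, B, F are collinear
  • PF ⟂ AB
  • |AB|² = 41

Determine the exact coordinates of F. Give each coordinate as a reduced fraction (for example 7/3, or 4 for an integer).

F = (440/41, 393/41)

1. F_x = 440/41  [[A, B, F are collinear ⇒ 5x+4y-92=0] ∩ [PF ⟂ AB ⇒ 4x-5y+5=0]]
2. F_y = 393/41  [[A, B, F are collinear ⇒ 5x+4y-92=0] ∩ [PF ⟂ AB ⇒ 4x-5y+5=0]]
   so F = (440/41, 393/41)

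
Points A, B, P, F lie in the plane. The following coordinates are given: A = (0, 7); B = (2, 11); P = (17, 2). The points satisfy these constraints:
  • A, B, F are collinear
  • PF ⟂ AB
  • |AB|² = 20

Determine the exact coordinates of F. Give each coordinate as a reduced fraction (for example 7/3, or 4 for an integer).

1. F_x = 7/5  [[A, B, F are collinear ⇒ -4x+2y-14=0] ∩ [PF ⟂ AB ⇒ 2x+4y-42=0]]
2. F_y = 49/5  [[A, B, F are collinear ⇒ -4x+2y-14=0] ∩ [PF ⟂ AB ⇒ 2x+4y-42=0]]
   so F = (7/5, 49/5)

F = (7/5, 49/5)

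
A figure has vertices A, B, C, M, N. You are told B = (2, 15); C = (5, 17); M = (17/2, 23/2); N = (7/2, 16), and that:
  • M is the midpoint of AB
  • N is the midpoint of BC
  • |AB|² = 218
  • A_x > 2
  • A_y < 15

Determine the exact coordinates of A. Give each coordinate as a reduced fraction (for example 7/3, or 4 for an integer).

1. A_x = 15  [A = 2·M−B = 2·(17/2, 23/2)−(2, 15)]
2. A_y = 8  [A = 2·M−B = 2·(17/2, 23/2)−(2, 15)]
   so A = (15, 8)

A = (15, 8)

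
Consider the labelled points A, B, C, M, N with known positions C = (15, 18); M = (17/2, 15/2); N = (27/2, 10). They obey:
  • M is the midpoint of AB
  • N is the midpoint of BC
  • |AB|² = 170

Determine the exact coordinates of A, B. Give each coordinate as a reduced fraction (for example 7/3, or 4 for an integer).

1. B_x = 12  [B = 2·N−C = 2·(27/2, 10)−(15, 18)]
2. B_y = 2  [B = 2·N−C = 2·(27/2, 10)−(15, 18)]
   so B = (12, 2)
3. A_x = 5  [A = 2·M−B = 2·(17/2, 15/2)−(12, 2)]
4. A_y = 13  [A = 2·M−B = 2·(17/2, 15/2)−(12, 2)]
   so A = (5, 13)

A = (5, 13)
B = (12, 2)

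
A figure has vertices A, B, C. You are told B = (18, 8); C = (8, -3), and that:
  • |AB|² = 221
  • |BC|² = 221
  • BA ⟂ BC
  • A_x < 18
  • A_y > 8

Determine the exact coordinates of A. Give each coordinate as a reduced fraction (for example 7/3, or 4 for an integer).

A = (7, 18)

1. A_x = 7  [[BA ⟂ BC ⇒ -10x-11y+268=0] ∩ [|A−(18, 8)|²=221]]
2. A_y = 18  [[BA ⟂ BC ⇒ -10x-11y+268=0] ∩ [|A−(18, 8)|²=221]]
   so A = (7, 18)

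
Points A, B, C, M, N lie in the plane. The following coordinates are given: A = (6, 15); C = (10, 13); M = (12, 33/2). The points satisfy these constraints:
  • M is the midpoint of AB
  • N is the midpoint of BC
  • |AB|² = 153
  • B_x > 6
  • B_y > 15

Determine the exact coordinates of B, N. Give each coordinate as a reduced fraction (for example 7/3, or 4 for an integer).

1. B_x = 18  [B = 2·M−A = 2·(12, 33/2)−(6, 15)]
2. B_y = 18  [B = 2·M−A = 2·(12, 33/2)−(6, 15)]
   so B = (18, 18)
3. N_x = 14  [2·N = B+C = (18, 18)+(10, 13)]
4. N_y = 31/2  [2·N = B+C = (18, 18)+(10, 13)]
   so N = (14, 31/2)

B = (18, 18)
N = (14, 31/2)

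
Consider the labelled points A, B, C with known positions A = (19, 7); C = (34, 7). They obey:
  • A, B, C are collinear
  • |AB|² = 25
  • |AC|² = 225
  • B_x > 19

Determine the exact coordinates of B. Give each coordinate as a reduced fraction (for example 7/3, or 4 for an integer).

B = (24, 7)

1. B_x = 24  [[A, B, C are collinear ⇒ -15y+105=0] ∩ [|B−(19, 7)|²=25]]
2. B_y = 7  [[A, B, C are collinear ⇒ -15y+105=0] ∩ [|B−(19, 7)|²=25]]
   so B = (24, 7)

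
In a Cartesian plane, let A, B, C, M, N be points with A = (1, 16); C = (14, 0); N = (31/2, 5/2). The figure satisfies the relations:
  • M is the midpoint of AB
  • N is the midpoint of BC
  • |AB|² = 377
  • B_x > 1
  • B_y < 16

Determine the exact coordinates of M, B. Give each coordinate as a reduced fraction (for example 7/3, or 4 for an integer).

1. B_x = 17  [B = 2·N−C = 2·(31/2, 5/2)−(14, 0)]
2. B_y = 5  [B = 2·N−C = 2·(31/2, 5/2)−(14, 0)]
   so B = (17, 5)
3. M_x = 9  [2·M = A+B = (1, 16)+(17, 5)]
4. M_y = 21/2  [2·M = A+B = (1, 16)+(17, 5)]
   so M = (9, 21/2)

M = (9, 21/2)
B = (17, 5)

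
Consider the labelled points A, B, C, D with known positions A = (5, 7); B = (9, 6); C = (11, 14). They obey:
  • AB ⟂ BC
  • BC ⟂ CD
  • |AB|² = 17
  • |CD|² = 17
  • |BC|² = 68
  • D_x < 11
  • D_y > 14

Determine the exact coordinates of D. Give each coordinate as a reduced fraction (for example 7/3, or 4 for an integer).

D = (7, 15)

1. D_x = 7  [[BC ⟂ CD ⇒ 2x+8y-134=0] ∩ [|D−(11, 14)|²=17]]
2. D_y = 15  [[BC ⟂ CD ⇒ 2x+8y-134=0] ∩ [|D−(11, 14)|²=17]]
   so D = (7, 15)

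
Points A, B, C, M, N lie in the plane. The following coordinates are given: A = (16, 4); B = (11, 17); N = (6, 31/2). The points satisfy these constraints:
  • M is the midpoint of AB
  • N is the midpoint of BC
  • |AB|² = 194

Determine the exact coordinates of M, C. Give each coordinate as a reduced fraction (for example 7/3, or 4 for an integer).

1. M_x = 27/2  [2·M = A+B = (16, 4)+(11, 17)]
2. M_y = 21/2  [2·M = A+B = (16, 4)+(11, 17)]
   so M = (27/2, 21/2)
3. C_x = 1  [C = 2·N−B = 2·(6, 31/2)−(11, 17)]
4. C_y = 14  [C = 2·N−B = 2·(6, 31/2)−(11, 17)]
   so C = (1, 14)

M = (27/2, 21/2)
C = (1, 14)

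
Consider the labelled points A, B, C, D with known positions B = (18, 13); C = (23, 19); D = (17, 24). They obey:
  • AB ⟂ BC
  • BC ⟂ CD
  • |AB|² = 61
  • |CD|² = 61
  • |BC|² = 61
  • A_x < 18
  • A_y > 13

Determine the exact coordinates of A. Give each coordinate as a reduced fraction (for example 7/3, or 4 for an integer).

1. A_x = 12  [[AB ⟂ BC ⇒ -5x-6y+168=0] ∩ [|A−(18, 13)|²=61]]
2. A_y = 18  [[AB ⟂ BC ⇒ -5x-6y+168=0] ∩ [|A−(18, 13)|²=61]]
   so A = (12, 18)

A = (12, 18)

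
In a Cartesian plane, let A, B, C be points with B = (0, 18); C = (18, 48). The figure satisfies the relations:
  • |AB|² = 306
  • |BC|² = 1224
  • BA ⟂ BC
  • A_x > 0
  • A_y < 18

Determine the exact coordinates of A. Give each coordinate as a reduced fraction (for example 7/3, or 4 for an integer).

A = (15, 9)

1. A_x = 15  [[BA ⟂ BC ⇒ 18x+30y-540=0] ∩ [|A−(0, 18)|²=306]]
2. A_y = 9  [[BA ⟂ BC ⇒ 18x+30y-540=0] ∩ [|A−(0, 18)|²=306]]
   so A = (15, 9)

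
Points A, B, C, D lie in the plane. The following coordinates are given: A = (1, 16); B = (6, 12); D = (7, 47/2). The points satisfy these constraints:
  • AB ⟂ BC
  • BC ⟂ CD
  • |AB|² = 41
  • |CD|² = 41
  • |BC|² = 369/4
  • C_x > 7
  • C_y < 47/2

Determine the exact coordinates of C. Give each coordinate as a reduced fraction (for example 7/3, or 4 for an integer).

C = (12, 39/2)

1. C_x = 12  [[AB ⟂ BC ⇒ 5x-4y+18=0] ∩ [|C−(7, 47/2)|²=41]]
2. C_y = 39/2  [[AB ⟂ BC ⇒ 5x-4y+18=0] ∩ [|C−(7, 47/2)|²=41]]
   so C = (12, 39/2)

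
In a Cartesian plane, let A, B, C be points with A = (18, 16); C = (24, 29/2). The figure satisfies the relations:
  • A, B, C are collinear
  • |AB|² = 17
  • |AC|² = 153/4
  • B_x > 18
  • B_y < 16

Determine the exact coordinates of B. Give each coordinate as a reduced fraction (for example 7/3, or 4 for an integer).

B = (22, 15)

1. B_x = 22  [[A, B, C are collinear ⇒ -3/2x-6y+123=0] ∩ [|B−(18, 16)|²=17]]
2. B_y = 15  [[A, B, C are collinear ⇒ -3/2x-6y+123=0] ∩ [|B−(18, 16)|²=17]]
   so B = (22, 15)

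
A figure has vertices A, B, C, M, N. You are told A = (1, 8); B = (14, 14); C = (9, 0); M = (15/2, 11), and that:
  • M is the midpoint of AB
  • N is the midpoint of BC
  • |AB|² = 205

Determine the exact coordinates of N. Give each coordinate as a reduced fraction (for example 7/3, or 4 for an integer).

1. N_x = 23/2  [2·N = B+C = (14, 14)+(9, 0)]
2. N_y = 7  [2·N = B+C = (14, 14)+(9, 0)]
   so N = (23/2, 7)

N = (23/2, 7)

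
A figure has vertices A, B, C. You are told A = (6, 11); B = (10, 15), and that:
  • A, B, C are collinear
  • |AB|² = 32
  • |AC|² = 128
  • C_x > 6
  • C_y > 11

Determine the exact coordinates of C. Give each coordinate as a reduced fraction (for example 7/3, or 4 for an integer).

C = (14, 19)

1. C_x = 14  [[A, B, C are collinear ⇒ -4x+4y-20=0] ∩ [|C−(6, 11)|²=128]]
2. C_y = 19  [[A, B, C are collinear ⇒ -4x+4y-20=0] ∩ [|C−(6, 11)|²=128]]
   so C = (14, 19)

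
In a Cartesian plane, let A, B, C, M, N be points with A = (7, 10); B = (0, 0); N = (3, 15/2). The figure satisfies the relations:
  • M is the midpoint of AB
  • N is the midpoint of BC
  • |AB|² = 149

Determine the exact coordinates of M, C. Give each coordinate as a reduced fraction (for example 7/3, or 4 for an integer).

1. M_x = 7/2  [2·M = A+B = (7, 10)+(0, 0)]
2. M_y = 5  [2·M = A+B = (7, 10)+(0, 0)]
   so M = (7/2, 5)
3. C_x = 6  [C = 2·N−B = 2·(3, 15/2)−(0, 0)]
4. C_y = 15  [C = 2·N−B = 2·(3, 15/2)−(0, 0)]
   so C = (6, 15)

M = (7/2, 5)
C = (6, 15)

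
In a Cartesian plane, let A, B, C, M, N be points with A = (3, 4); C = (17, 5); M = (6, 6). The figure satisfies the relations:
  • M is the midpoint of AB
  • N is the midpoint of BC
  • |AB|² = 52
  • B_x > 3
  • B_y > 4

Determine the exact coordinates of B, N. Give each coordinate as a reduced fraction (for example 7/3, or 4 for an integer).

B = (9, 8)
N = (13, 13/2)

1. B_x = 9  [B = 2·M−A = 2·(6, 6)−(3, 4)]
2. B_y = 8  [B = 2·M−A = 2·(6, 6)−(3, 4)]
   so B = (9, 8)
3. N_x = 13  [2·N = B+C = (9, 8)+(17, 5)]
4. N_y = 13/2  [2·N = B+C = (9, 8)+(17, 5)]
   so N = (13, 13/2)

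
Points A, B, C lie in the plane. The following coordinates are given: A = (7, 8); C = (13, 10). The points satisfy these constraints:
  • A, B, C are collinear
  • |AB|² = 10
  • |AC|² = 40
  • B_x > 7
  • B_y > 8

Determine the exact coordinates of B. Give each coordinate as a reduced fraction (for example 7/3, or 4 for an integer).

1. B_x = 10  [[A, B, C are collinear ⇒ 2x-6y+34=0] ∩ [|B−(7, 8)|²=10]]
2. B_y = 9  [[A, B, C are collinear ⇒ 2x-6y+34=0] ∩ [|B−(7, 8)|²=10]]
   so B = (10, 9)

B = (10, 9)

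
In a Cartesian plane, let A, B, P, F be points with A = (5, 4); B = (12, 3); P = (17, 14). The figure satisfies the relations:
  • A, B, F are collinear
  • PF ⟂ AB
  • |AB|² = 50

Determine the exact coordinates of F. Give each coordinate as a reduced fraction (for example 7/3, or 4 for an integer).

F = (384/25, 63/25)

1. F_x = 384/25  [[A, B, F are collinear ⇒ 1x+7y-33=0] ∩ [PF ⟂ AB ⇒ 7x-1y-105=0]]
2. F_y = 63/25  [[A, B, F are collinear ⇒ 1x+7y-33=0] ∩ [PF ⟂ AB ⇒ 7x-1y-105=0]]
   so F = (384/25, 63/25)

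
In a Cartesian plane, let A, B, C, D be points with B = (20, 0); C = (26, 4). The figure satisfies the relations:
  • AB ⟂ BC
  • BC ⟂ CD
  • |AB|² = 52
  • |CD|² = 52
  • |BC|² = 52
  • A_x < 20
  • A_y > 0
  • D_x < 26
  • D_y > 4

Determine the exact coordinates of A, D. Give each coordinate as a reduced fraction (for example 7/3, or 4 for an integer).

A = (16, 6)
D = (22, 10)

1. A_x = 16  [[AB ⟂ BC ⇒ -6x-4y+120=0] ∩ [|A−(20, 0)|²=52]]
2. A_y = 6  [[AB ⟂ BC ⇒ -6x-4y+120=0] ∩ [|A−(20, 0)|²=52]]
   so A = (16, 6)
3. D_x = 22  [[BC ⟂ CD ⇒ 6x+4y-172=0] ∩ [|D−(26, 4)|²=52]]
4. D_y = 10  [[BC ⟂ CD ⇒ 6x+4y-172=0] ∩ [|D−(26, 4)|²=52]]
   so D = (22, 10)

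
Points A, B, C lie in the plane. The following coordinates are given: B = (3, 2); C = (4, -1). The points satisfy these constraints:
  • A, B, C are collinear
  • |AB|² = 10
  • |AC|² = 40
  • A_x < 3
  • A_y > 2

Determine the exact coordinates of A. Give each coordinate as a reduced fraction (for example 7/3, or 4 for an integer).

A = (2, 5)

1. A_x = 2  [[A, B, C are collinear ⇒ 3x+1y-11=0] ∩ [|A−(3, 2)|²=10]]
2. A_y = 5  [[A, B, C are collinear ⇒ 3x+1y-11=0] ∩ [|A−(3, 2)|²=10]]
   so A = (2, 5)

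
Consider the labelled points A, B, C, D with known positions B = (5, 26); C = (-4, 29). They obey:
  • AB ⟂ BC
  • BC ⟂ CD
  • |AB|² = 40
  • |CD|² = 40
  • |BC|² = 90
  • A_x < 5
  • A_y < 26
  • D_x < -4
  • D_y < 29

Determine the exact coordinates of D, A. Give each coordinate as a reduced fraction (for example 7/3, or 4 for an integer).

D = (-6, 23)
A = (3, 20)

1. D_x = -6  [[BC ⟂ CD ⇒ -9x+3y-123=0] ∩ [|D−(-4, 29)|²=40]]
2. D_y = 23  [[BC ⟂ CD ⇒ -9x+3y-123=0] ∩ [|D−(-4, 29)|²=40]]
   so D = (-6, 23)
3. A_x = 3  [[AB ⟂ BC ⇒ 9x-3y+33=0] ∩ [|A−(5, 26)|²=40]]
4. A_y = 20  [[AB ⟂ BC ⇒ 9x-3y+33=0] ∩ [|A−(5, 26)|²=40]]
   so A = (3, 20)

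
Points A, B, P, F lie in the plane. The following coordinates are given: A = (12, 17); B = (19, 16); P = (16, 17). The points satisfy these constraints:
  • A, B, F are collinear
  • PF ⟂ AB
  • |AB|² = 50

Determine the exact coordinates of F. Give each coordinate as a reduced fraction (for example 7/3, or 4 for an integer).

1. F_x = 398/25  [[A, B, F are collinear ⇒ 1x+7y-131=0] ∩ [PF ⟂ AB ⇒ 7x-1y-95=0]]
2. F_y = 411/25  [[A, B, F are collinear ⇒ 1x+7y-131=0] ∩ [PF ⟂ AB ⇒ 7x-1y-95=0]]
   so F = (398/25, 411/25)

F = (398/25, 411/25)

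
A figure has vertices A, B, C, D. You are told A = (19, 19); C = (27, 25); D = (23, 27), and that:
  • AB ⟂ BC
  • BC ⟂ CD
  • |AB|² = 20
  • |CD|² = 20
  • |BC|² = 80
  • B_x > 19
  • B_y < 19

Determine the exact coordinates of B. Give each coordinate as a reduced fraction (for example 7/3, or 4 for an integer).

1. B_x = 23  [[BC ⟂ CD ⇒ 4x-2y-58=0] ∩ [|B−(19, 19)|²=20]]
2. B_y = 17  [[BC ⟂ CD ⇒ 4x-2y-58=0] ∩ [|B−(19, 19)|²=20]]
   so B = (23, 17)

B = (23, 17)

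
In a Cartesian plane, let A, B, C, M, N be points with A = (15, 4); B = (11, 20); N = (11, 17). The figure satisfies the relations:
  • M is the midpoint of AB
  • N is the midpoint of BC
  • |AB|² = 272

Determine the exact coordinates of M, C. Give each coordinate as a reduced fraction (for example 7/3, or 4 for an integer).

1. M_x = 13  [2·M = A+B = (15, 4)+(11, 20)]
2. M_y = 12  [2·M = A+B = (15, 4)+(11, 20)]
   so M = (13, 12)
3. C_x = 11  [C = 2·N−B = 2·(11, 17)−(11, 20)]
4. C_y = 14  [C = 2·N−B = 2·(11, 17)−(11, 20)]
   so C = (11, 14)

M = (13, 12)
C = (11, 14)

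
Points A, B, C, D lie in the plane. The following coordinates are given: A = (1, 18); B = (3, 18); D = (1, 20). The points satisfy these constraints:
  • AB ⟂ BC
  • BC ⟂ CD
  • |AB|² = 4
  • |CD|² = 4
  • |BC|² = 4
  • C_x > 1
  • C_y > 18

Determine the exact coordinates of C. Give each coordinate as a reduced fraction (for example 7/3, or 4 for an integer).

1. C_x = 3  [[AB ⟂ BC ⇒ 2x-6=0] ∩ [|C−(1, 20)|²=4]]
2. C_y = 20  [[AB ⟂ BC ⇒ 2x-6=0] ∩ [|C−(1, 20)|²=4]]
   so C = (3, 20)

C = (3, 20)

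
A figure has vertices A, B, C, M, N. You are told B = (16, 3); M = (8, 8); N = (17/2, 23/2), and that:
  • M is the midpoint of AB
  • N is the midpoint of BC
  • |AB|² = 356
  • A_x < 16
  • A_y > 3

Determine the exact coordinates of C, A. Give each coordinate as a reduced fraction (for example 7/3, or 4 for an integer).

1. A_x = 0  [A = 2·M−B = 2·(8, 8)−(16, 3)]
2. A_y = 13  [A = 2·M−B = 2·(8, 8)−(16, 3)]
   so A = (0, 13)
3. C_x = 1  [C = 2·N−B = 2·(17/2, 23/2)−(16, 3)]
4. C_y = 20  [C = 2·N−B = 2·(17/2, 23/2)−(16, 3)]
   so C = (1, 20)

C = (1, 20)
A = (0, 13)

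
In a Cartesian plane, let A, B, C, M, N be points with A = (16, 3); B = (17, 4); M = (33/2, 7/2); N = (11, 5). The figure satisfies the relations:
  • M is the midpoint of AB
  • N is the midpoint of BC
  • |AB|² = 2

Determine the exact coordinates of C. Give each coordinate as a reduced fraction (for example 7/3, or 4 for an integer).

C = (5, 6)

1. C_x = 5  [C = 2·N−B = 2·(11, 5)−(17, 4)]
2. C_y = 6  [C = 2·N−B = 2·(11, 5)−(17, 4)]
   so C = (5, 6)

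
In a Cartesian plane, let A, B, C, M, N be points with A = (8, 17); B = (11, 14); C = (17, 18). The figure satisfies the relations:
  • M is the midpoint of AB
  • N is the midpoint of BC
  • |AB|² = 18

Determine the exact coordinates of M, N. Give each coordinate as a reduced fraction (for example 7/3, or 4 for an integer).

1. M_x = 19/2  [2·M = A+B = (8, 17)+(11, 14)]
2. M_y = 31/2  [2·M = A+B = (8, 17)+(11, 14)]
   so M = (19/2, 31/2)
3. N_x = 14  [2·N = B+C = (11, 14)+(17, 18)]
4. N_y = 16  [2·N = B+C = (11, 14)+(17, 18)]
   so N = (14, 16)

M = (19/2, 31/2)
N = (14, 16)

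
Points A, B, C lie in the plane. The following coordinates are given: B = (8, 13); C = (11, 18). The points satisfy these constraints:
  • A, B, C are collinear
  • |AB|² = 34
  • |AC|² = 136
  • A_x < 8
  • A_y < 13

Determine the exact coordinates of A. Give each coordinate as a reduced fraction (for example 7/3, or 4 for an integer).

A = (5, 8)

1. A_x = 5  [[A, B, C are collinear ⇒ -5x+3y+1=0] ∩ [|A−(8, 13)|²=34]]
2. A_y = 8  [[A, B, C are collinear ⇒ -5x+3y+1=0] ∩ [|A−(8, 13)|²=34]]
   so A = (5, 8)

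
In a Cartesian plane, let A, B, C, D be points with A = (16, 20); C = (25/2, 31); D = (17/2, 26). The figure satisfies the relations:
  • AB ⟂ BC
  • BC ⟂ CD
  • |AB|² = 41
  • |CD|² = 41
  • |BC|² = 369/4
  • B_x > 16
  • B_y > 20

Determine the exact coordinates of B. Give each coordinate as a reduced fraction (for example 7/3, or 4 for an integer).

B = (20, 25)

1. B_x = 20  [[BC ⟂ CD ⇒ 4x+5y-205=0] ∩ [|B−(16, 20)|²=41]]
2. B_y = 25  [[BC ⟂ CD ⇒ 4x+5y-205=0] ∩ [|B−(16, 20)|²=41]]
   so B = (20, 25)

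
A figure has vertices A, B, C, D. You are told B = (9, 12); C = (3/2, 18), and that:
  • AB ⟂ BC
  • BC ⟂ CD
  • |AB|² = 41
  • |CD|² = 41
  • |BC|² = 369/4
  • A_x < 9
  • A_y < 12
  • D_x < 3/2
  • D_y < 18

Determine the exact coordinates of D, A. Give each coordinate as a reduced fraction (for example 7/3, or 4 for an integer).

1. D_x = -5/2  [[BC ⟂ CD ⇒ -15/2x+6y-387/4=0] ∩ [|D−(3/2, 18)|²=41]]
2. D_y = 13  [[BC ⟂ CD ⇒ -15/2x+6y-387/4=0] ∩ [|D−(3/2, 18)|²=41]]
   so D = (-5/2, 13)
3. A_x = 5  [[AB ⟂ BC ⇒ 15/2x-6y+9/2=0] ∩ [|A−(9, 12)|²=41]]
4. A_y = 7  [[AB ⟂ BC ⇒ 15/2x-6y+9/2=0] ∩ [|A−(9, 12)|²=41]]
   so A = (5, 7)

D = (-5/2, 13)
A = (5, 7)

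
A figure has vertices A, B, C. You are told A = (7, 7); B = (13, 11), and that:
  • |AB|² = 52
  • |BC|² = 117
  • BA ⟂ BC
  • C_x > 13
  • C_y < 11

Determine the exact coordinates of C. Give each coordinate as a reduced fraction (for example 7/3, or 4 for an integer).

C = (19, 2)

1. C_x = 19  [[BA ⟂ BC ⇒ -6x-4y+122=0] ∩ [|C−(13, 11)|²=117]]
2. C_y = 2  [[BA ⟂ BC ⇒ -6x-4y+122=0] ∩ [|C−(13, 11)|²=117]]
   so C = (19, 2)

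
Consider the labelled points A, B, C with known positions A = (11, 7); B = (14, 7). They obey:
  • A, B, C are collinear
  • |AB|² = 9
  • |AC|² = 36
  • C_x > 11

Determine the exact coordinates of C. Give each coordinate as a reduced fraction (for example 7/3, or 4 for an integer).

1. C_x = 17  [[A, B, C are collinear ⇒ 3y-21=0] ∩ [|C−(11, 7)|²=36]]
2. C_y = 7  [[A, B, C are collinear ⇒ 3y-21=0] ∩ [|C−(11, 7)|²=36]]
   so C = (17, 7)

C = (17, 7)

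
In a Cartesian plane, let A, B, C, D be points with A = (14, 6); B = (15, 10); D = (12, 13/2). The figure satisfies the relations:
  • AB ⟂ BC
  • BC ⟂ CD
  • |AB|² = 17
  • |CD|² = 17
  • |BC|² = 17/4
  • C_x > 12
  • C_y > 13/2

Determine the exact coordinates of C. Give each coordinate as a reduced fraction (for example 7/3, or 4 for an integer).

1. C_x = 13  [[AB ⟂ BC ⇒ 1x+4y-55=0] ∩ [|C−(12, 13/2)|²=17]]
2. C_y = 21/2  [[AB ⟂ BC ⇒ 1x+4y-55=0] ∩ [|C−(12, 13/2)|²=17]]
   so C = (13, 21/2)

C = (13, 21/2)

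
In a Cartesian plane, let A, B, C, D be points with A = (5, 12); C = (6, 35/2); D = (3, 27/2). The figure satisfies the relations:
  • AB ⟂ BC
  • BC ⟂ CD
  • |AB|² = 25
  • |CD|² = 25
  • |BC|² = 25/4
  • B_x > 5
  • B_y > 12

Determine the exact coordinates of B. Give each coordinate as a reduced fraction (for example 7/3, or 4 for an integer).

1. B_x = 8  [[BC ⟂ CD ⇒ 3x+4y-88=0] ∩ [|B−(5, 12)|²=25]]
2. B_y = 16  [[BC ⟂ CD ⇒ 3x+4y-88=0] ∩ [|B−(5, 12)|²=25]]
   so B = (8, 16)

B = (8, 16)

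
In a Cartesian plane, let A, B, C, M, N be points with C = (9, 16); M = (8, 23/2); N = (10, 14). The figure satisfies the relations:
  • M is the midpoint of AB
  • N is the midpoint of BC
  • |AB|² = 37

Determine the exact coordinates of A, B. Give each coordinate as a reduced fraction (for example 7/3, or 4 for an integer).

1. B_x = 11  [B = 2·N−C = 2·(10, 14)−(9, 16)]
2. B_y = 12  [B = 2·N−C = 2·(10, 14)−(9, 16)]
   so B = (11, 12)
3. A_x = 5  [A = 2·M−B = 2·(8, 23/2)−(11, 12)]
4. A_y = 11  [A = 2·M−B = 2·(8, 23/2)−(11, 12)]
   so A = (5, 11)

A = (5, 11)
B = (11, 12)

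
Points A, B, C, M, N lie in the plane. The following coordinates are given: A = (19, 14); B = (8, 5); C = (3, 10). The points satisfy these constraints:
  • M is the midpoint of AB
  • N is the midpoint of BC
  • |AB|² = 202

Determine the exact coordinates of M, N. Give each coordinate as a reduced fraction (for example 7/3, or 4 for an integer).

M = (27/2, 19/2)
N = (11/2, 15/2)

1. M_x = 27/2  [2·M = A+B = (19, 14)+(8, 5)]
2. M_y = 19/2  [2·M = A+B = (19, 14)+(8, 5)]
   so M = (27/2, 19/2)
3. N_x = 11/2  [2·N = B+C = (8, 5)+(3, 10)]
4. N_y = 15/2  [2·N = B+C = (8, 5)+(3, 10)]
   so N = (11/2, 15/2)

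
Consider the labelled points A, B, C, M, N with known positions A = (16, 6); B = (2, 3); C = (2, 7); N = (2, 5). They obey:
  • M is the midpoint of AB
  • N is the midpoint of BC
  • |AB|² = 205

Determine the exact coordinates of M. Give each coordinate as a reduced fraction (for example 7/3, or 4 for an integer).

M = (9, 9/2)

1. M_x = 9  [2·M = A+B = (16, 6)+(2, 3)]
2. M_y = 9/2  [2·M = A+B = (16, 6)+(2, 3)]
   so M = (9, 9/2)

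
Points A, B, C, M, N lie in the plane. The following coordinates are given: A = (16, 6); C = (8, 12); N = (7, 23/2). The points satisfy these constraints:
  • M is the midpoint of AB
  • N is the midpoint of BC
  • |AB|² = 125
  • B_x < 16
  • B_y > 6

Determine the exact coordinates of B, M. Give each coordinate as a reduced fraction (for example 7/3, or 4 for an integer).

B = (6, 11)
M = (11, 17/2)

1. B_x = 6  [B = 2·N−C = 2·(7, 23/2)−(8, 12)]
2. B_y = 11  [B = 2·N−C = 2·(7, 23/2)−(8, 12)]
   so B = (6, 11)
3. M_x = 11  [2·M = A+B = (16, 6)+(6, 11)]
4. M_y = 17/2  [2·M = A+B = (16, 6)+(6, 11)]
   so M = (11, 17/2)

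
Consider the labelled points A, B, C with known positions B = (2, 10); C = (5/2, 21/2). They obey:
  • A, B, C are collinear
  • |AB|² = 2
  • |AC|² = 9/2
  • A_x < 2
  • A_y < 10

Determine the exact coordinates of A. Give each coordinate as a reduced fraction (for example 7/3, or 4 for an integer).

1. A_x = 1  [[A, B, C are collinear ⇒ -1/2x+1/2y-4=0] ∩ [|A−(2, 10)|²=2]]
2. A_y = 9  [[A, B, C are collinear ⇒ -1/2x+1/2y-4=0] ∩ [|A−(2, 10)|²=2]]
   so A = (1, 9)

A = (1, 9)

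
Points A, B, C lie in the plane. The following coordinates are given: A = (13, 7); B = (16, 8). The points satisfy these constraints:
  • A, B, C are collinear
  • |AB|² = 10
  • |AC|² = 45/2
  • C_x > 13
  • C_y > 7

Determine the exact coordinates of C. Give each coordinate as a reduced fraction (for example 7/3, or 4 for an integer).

1. C_x = 35/2  [[A, B, C are collinear ⇒ -1x+3y-8=0] ∩ [|C−(13, 7)|²=45/2]]
2. C_y = 17/2  [[A, B, C are collinear ⇒ -1x+3y-8=0] ∩ [|C−(13, 7)|²=45/2]]
   so C = (35/2, 17/2)

C = (35/2, 17/2)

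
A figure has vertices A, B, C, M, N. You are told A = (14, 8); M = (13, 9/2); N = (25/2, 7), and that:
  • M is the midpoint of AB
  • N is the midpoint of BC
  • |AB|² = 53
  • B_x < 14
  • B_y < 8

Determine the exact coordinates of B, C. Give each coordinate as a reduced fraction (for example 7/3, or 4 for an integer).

1. B_x = 12  [B = 2·M−A = 2·(13, 9/2)−(14, 8)]
2. B_y = 1  [B = 2·M−A = 2·(13, 9/2)−(14, 8)]
   so B = (12, 1)
3. C_x = 13  [C = 2·N−B = 2·(25/2, 7)−(12, 1)]
4. C_y = 13  [C = 2·N−B = 2·(25/2, 7)−(12, 1)]
   so C = (13, 13)

B = (12, 1)
C = (13, 13)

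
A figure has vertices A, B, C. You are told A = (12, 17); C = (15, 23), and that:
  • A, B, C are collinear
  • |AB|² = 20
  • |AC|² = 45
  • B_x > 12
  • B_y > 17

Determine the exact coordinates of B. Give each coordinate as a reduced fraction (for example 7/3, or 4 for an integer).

1. B_x = 14  [[A, B, C are collinear ⇒ 6x-3y-21=0] ∩ [|B−(12, 17)|²=20]]
2. B_y = 21  [[A, B, C are collinear ⇒ 6x-3y-21=0] ∩ [|B−(12, 17)|²=20]]
   so B = (14, 21)

B = (14, 21)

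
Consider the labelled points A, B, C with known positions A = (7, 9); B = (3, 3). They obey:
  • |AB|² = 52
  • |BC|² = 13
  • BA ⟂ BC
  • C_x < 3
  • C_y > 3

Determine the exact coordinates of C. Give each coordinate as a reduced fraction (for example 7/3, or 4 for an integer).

C = (0, 5)

1. C_x = 0  [[BA ⟂ BC ⇒ 4x+6y-30=0] ∩ [|C−(3, 3)|²=13]]
2. C_y = 5  [[BA ⟂ BC ⇒ 4x+6y-30=0] ∩ [|C−(3, 3)|²=13]]
   so C = (0, 5)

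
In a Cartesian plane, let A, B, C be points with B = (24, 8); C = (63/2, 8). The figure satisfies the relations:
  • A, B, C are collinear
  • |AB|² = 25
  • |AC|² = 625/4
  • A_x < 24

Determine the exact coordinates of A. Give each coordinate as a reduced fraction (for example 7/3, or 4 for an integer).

A = (19, 8)

1. A_x = 19  [[A, B, C are collinear ⇒ 15/2y-60=0] ∩ [|A−(24, 8)|²=25]]
2. A_y = 8  [[A, B, C are collinear ⇒ 15/2y-60=0] ∩ [|A−(24, 8)|²=25]]
   so A = (19, 8)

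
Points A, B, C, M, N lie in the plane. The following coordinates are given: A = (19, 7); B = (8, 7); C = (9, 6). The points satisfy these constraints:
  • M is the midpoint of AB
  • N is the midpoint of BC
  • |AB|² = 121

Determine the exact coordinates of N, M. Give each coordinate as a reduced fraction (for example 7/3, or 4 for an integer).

N = (17/2, 13/2)
M = (27/2, 7)

1. M_x = 27/2  [2·M = A+B = (19, 7)+(8, 7)]
2. M_y = 7  [2·M = A+B = (19, 7)+(8, 7)]
   so M = (27/2, 7)
3. N_x = 17/2  [2·N = B+C = (8, 7)+(9, 6)]
4. N_y = 13/2  [2·N = B+C = (8, 7)+(9, 6)]
   so N = (17/2, 13/2)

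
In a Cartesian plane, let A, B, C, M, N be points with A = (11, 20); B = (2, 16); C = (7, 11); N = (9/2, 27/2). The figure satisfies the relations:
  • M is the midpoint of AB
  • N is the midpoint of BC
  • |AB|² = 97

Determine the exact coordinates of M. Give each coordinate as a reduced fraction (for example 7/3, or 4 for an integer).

M = (13/2, 18)

1. M_x = 13/2  [2·M = A+B = (11, 20)+(2, 16)]
2. M_y = 18  [2·M = A+B = (11, 20)+(2, 16)]
   so M = (13/2, 18)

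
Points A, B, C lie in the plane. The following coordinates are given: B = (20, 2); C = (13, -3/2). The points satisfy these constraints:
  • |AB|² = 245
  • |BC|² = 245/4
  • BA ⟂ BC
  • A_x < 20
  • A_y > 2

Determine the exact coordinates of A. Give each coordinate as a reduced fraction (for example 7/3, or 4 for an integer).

1. A_x = 13  [[BA ⟂ BC ⇒ -7x-7/2y+147=0] ∩ [|A−(20, 2)|²=245]]
2. A_y = 16  [[BA ⟂ BC ⇒ -7x-7/2y+147=0] ∩ [|A−(20, 2)|²=245]]
   so A = (13, 16)

A = (13, 16)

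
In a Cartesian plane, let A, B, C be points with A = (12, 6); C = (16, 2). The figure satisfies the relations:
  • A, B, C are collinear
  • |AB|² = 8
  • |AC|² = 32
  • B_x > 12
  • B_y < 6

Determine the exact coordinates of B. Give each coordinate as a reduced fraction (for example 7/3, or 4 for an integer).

B = (14, 4)

1. B_x = 14  [[A, B, C are collinear ⇒ -4x-4y+72=0] ∩ [|B−(12, 6)|²=8]]
2. B_y = 4  [[A, B, C are collinear ⇒ -4x-4y+72=0] ∩ [|B−(12, 6)|²=8]]
   so B = (14, 4)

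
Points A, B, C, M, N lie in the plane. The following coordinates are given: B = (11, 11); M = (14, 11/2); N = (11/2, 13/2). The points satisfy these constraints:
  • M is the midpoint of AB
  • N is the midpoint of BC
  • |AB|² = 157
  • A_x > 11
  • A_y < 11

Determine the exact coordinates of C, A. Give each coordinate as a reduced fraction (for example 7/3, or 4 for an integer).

1. A_x = 17  [A = 2·M−B = 2·(14, 11/2)−(11, 11)]
2. A_y = 0  [A = 2·M−B = 2·(14, 11/2)−(11, 11)]
   so A = (17, 0)
3. C_x = 0  [C = 2·N−B = 2·(11/2, 13/2)−(11, 11)]
4. C_y = 2  [C = 2·N−B = 2·(11/2, 13/2)−(11, 11)]
   so C = (0, 2)

C = (0, 2)
A = (17, 0)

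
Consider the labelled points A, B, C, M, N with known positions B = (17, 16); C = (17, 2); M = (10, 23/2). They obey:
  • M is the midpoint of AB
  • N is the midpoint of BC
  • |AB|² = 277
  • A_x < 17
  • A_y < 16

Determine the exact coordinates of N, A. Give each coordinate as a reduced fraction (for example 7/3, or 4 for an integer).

N = (17, 9)
A = (3, 7)

1. A_x = 3  [A = 2·M−B = 2·(10, 23/2)−(17, 16)]
2. A_y = 7  [A = 2·M−B = 2·(10, 23/2)−(17, 16)]
   so A = (3, 7)
3. N_x = 17  [2·N = B+C = (17, 16)+(17, 2)]
4. N_y = 9  [2·N = B+C = (17, 16)+(17, 2)]
   so N = (17, 9)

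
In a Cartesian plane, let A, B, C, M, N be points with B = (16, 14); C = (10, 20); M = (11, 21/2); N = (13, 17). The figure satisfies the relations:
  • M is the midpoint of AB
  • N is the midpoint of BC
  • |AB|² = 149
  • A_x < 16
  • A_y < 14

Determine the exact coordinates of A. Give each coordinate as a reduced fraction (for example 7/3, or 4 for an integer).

1. A_x = 6  [A = 2·M−B = 2·(11, 21/2)−(16, 14)]
2. A_y = 7  [A = 2·M−B = 2·(11, 21/2)−(16, 14)]
   so A = (6, 7)

A = (6, 7)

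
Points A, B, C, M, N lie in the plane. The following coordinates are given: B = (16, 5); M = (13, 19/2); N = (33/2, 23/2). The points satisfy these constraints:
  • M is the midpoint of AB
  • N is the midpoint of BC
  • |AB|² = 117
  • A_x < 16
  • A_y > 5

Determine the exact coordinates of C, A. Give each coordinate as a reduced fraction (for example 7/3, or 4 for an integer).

C = (17, 18)
A = (10, 14)

1. A_x = 10  [A = 2·M−B = 2·(13, 19/2)−(16, 5)]
2. A_y = 14  [A = 2·M−B = 2·(13, 19/2)−(16, 5)]
   so A = (10, 14)
3. C_x = 17  [C = 2·N−B = 2·(33/2, 23/2)−(16, 5)]
4. C_y = 18  [C = 2·N−B = 2·(33/2, 23/2)−(16, 5)]
   so C = (17, 18)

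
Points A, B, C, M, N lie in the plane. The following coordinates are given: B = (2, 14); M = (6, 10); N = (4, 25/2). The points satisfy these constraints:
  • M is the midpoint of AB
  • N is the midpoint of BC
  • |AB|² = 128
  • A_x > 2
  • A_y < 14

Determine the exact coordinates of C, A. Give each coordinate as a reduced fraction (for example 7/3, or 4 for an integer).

1. A_x = 10  [A = 2·M−B = 2·(6, 10)−(2, 14)]
2. A_y = 6  [A = 2·M−B = 2·(6, 10)−(2, 14)]
   so A = (10, 6)
3. C_x = 6  [C = 2·N−B = 2·(4, 25/2)−(2, 14)]
4. C_y = 11  [C = 2·N−B = 2·(4, 25/2)−(2, 14)]
   so C = (6, 11)

C = (6, 11)
A = (10, 6)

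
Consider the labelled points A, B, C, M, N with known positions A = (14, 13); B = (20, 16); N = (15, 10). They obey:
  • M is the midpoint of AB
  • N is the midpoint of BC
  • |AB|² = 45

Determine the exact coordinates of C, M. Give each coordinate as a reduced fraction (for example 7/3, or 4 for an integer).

C = (10, 4)
M = (17, 29/2)

1. M_x = 17  [2·M = A+B = (14, 13)+(20, 16)]
2. M_y = 29/2  [2·M = A+B = (14, 13)+(20, 16)]
   so M = (17, 29/2)
3. C_x = 10  [C = 2·N−B = 2·(15, 10)−(20, 16)]
4. C_y = 4  [C = 2·N−B = 2·(15, 10)−(20, 16)]
   so C = (10, 4)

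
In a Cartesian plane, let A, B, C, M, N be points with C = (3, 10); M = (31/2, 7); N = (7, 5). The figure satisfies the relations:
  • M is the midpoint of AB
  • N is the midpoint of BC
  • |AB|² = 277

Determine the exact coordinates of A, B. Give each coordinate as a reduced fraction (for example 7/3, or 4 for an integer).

1. B_x = 11  [B = 2·N−C = 2·(7, 5)−(3, 10)]
2. B_y = 0  [B = 2·N−C = 2·(7, 5)−(3, 10)]
   so B = (11, 0)
3. A_x = 20  [A = 2·M−B = 2·(31/2, 7)−(11, 0)]
4. A_y = 14  [A = 2·M−B = 2·(31/2, 7)−(11, 0)]
   so A = (20, 14)

A = (20, 14)
B = (11, 0)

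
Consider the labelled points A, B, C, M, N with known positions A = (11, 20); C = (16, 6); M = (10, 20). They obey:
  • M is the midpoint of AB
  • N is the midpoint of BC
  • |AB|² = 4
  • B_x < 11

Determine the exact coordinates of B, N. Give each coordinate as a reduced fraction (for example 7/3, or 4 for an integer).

B = (9, 20)
N = (25/2, 13)

1. B_x = 9  [B = 2·M−A = 2·(10, 20)−(11, 20)]
2. B_y = 20  [B = 2·M−A = 2·(10, 20)−(11, 20)]
   so B = (9, 20)
3. N_x = 25/2  [2·N = B+C = (9, 20)+(16, 6)]
4. N_y = 13  [2·N = B+C = (9, 20)+(16, 6)]
   so N = (25/2, 13)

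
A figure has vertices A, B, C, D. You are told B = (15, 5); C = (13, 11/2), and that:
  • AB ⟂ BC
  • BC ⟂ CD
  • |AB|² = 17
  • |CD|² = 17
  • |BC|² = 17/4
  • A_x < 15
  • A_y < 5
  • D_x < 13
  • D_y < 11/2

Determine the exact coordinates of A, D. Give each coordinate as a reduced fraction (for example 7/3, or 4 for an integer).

1. A_x = 14  [[AB ⟂ BC ⇒ 2x-1/2y-55/2=0] ∩ [|A−(15, 5)|²=17]]
2. A_y = 1  [[AB ⟂ BC ⇒ 2x-1/2y-55/2=0] ∩ [|A−(15, 5)|²=17]]
   so A = (14, 1)
3. D_x = 12  [[BC ⟂ CD ⇒ -2x+1/2y+93/4=0] ∩ [|D−(13, 11/2)|²=17]]
4. D_y = 3/2  [[BC ⟂ CD ⇒ -2x+1/2y+93/4=0] ∩ [|D−(13, 11/2)|²=17]]
   so D = (12, 3/2)

A = (14, 1)
D = (12, 3/2)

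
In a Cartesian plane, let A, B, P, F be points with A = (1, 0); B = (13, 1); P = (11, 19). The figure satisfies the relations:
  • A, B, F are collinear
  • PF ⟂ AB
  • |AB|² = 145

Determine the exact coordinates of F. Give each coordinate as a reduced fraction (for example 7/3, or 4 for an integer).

F = (1813/145, 139/145)

1. F_x = 1813/145  [[A, B, F are collinear ⇒ -1x+12y+1=0] ∩ [PF ⟂ AB ⇒ 12x+1y-151=0]]
2. F_y = 139/145  [[A, B, F are collinear ⇒ -1x+12y+1=0] ∩ [PF ⟂ AB ⇒ 12x+1y-151=0]]
   so F = (1813/145, 139/145)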